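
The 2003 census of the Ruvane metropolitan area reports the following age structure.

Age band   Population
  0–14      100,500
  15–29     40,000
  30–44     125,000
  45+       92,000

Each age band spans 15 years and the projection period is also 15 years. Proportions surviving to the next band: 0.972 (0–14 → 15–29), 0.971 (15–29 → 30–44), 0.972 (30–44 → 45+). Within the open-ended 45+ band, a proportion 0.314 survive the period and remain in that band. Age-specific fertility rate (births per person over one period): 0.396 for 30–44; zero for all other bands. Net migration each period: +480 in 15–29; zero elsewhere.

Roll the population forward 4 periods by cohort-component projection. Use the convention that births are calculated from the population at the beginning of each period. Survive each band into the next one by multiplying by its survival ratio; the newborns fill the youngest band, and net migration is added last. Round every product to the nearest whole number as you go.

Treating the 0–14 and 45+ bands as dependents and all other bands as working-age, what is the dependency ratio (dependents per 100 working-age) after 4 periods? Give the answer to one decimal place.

Call the bands 1 to 4, youngest first.
— Period 1 —
Births: 125000 × 0.396 = 49500
Band 2: 100500 × 0.972 = 97686
Band 3: 40000 × 0.971 = 38840
Band 4: 125000 × 0.972 + 92000 × 0.314 = 121500 + 28888 = 150388
Net migration: Band 2 + 480 → 98166
→ [49500, 98166, 38840, 150388]
— Period 2 —
Births: 38840 × 0.396 = 15381
Band 2: 49500 × 0.972 = 48114
Band 3: 98166 × 0.971 = 95319
Band 4: 38840 × 0.972 + 150388 × 0.314 = 37752 + 47222 = 84974
Net migration: Band 2 + 480 → 48594
→ [15381, 48594, 95319, 84974]
— Period 3 —
Births: 95319 × 0.396 = 37746
Band 2: 15381 × 0.972 = 14950
Band 3: 48594 × 0.971 = 47185
Band 4: 95319 × 0.972 + 84974 × 0.314 = 92650 + 26682 = 119332
Net migration: Band 2 + 480 → 15430
→ [37746, 15430, 47185, 119332]
— Period 4 —
Births: 47185 × 0.396 = 18685
Band 2: 37746 × 0.972 = 36689
Band 3: 15430 × 0.971 = 14983
Band 4: 47185 × 0.972 + 119332 × 0.314 = 45864 + 37470 = 83334
Net migration: Band 2 + 480 → 37169
→ [18685, 37169, 14983, 83334]
Dependents (band 0–14 + band 45+) = 18685 + 83334 = 102019; working-age = 52152; ratio = 102019/52152 × 100 = 195.6

195.6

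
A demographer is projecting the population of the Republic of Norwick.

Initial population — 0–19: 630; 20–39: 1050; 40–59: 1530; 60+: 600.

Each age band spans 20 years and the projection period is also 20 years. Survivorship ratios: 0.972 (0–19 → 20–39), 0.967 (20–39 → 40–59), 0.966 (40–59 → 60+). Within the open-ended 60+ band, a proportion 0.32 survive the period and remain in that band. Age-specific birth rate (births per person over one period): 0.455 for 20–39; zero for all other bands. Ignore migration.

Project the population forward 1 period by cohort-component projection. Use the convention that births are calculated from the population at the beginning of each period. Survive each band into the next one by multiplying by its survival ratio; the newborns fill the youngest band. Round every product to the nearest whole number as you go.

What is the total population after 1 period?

3775

Period 1:
Births: 1050 × 0.455 = 478
20–39: 630 × 0.972 = 612
40–59: 1050 × 0.967 = 1015
60+: 1530 × 0.966 + 600 × 0.32 = 1478 + 192 = 1670
Giving 478 / 612 / 1015 / 1670.
Total after period 1: 478 + 612 + 1015 + 1670 = 3775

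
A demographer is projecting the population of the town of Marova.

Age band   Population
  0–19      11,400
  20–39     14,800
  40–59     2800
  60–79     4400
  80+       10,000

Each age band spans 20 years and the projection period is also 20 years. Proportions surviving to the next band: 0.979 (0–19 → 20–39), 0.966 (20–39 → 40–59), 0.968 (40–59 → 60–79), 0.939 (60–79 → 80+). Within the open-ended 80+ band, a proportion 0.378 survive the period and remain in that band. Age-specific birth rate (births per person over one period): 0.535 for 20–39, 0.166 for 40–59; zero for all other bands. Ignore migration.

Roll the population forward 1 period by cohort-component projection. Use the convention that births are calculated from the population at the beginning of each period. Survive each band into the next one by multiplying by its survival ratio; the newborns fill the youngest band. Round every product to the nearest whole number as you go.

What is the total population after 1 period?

After projecting period 1:
Births: 14800 * 0.535 = 7918  |  2800 * 0.166 = 465 — total 8383
20–39: 11400 * 0.979 = 11161
40–59: 14800 * 0.966 = 14297
60–79: 2800 * 0.968 = 2710
80+: 4400 * 0.939 + 10000 * 0.378 = 4132 + 3780 = 7912
Population now: 0–19=8383, 20–39=11161, 40–59=14297, 60–79=2710, 80+=7912
Total after period 1: 8383 + 11161 + 14297 + 2710 + 7912 = 44463

44463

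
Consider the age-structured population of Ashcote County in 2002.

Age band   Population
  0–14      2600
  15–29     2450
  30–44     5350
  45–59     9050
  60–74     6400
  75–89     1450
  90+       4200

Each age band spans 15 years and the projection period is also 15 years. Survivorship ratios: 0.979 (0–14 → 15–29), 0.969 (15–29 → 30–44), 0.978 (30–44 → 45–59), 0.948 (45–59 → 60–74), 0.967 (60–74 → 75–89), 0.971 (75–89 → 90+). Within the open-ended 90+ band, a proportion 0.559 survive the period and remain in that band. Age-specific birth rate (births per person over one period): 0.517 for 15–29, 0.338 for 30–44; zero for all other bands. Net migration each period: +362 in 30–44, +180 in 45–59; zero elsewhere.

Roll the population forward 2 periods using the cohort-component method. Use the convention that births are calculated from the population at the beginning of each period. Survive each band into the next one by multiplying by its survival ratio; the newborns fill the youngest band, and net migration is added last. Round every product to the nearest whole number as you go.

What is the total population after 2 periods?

32472

Let band 1 be 0–14 through band 7 = 90+.
[period 1]
Births: 2450 × 0.517 = 1267 ; 5350 × 0.338 = 1808 → 3075
Band 2: 2600 × 0.979 = 2545
Band 3: 2450 × 0.969 = 2374
Band 4: 5350 × 0.978 = 5232
Band 5: 9050 × 0.948 = 8579
Band 6: 6400 × 0.967 = 6189
Band 7: 1450 × 0.971 + 4200 × 0.559 = 1408 + 2348 = 3756
Net migration: Band 3 + 362 → 2736; Band 4 + 180 → 5412
End of period: [3075, 2545, 2736, 5412, 8579, 6189, 3756]
[period 2]
Births: 2545 × 0.517 = 1316 ; 2736 × 0.338 = 925 → 2241
Band 2: 3075 × 0.979 = 3010
Band 3: 2545 × 0.969 = 2466
Band 4: 2736 × 0.978 = 2676
Band 5: 5412 × 0.948 = 5131
Band 6: 8579 × 0.967 = 8296
Band 7: 6189 × 0.971 + 3756 × 0.559 = 6010 + 2100 = 8110
Net migration: Band 3 + 362 → 2828; Band 4 + 180 → 2856
End of period: [2241, 3010, 2828, 2856, 5131, 8296, 8110]
Total after period 2: 2241 + 3010 + 2828 + 2856 + 5131 + 8296 + 8110 = 32472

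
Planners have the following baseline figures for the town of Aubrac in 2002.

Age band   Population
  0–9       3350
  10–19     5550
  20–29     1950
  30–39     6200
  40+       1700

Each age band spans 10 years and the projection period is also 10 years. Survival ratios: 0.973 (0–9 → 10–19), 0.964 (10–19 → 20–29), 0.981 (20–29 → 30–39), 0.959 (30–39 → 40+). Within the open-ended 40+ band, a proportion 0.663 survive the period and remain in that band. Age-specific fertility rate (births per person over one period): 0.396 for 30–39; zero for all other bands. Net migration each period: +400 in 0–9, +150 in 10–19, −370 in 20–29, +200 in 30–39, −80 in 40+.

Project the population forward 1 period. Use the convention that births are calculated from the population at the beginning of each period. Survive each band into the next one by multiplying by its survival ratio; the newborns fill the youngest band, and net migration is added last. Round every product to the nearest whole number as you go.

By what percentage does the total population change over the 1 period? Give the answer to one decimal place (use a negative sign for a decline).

Let group 1 be 0–9 through group 5 = 40+.
— Period 1 —
Births: 6200 × 0.396 = 2455
Group 2: 3350 × 0.973 = 3260
Group 3: 5550 × 0.964 = 5350
Group 4: 1950 × 0.981 = 1913
Group 5: 6200 × 0.959 + 1700 × 0.663 = 5946 + 1127 = 7073
Net migration: Group 1 + 400 → 2855; Group 2 + 150 → 3410; Group 3 − 370 → 4980; Group 4 + 200 → 2113; Group 5 − 80 → 6993
→ [2855, 3410, 4980, 2113, 6993]
Total: 18750 → 20351; change = 1601; percentage change = 8.5%

8.5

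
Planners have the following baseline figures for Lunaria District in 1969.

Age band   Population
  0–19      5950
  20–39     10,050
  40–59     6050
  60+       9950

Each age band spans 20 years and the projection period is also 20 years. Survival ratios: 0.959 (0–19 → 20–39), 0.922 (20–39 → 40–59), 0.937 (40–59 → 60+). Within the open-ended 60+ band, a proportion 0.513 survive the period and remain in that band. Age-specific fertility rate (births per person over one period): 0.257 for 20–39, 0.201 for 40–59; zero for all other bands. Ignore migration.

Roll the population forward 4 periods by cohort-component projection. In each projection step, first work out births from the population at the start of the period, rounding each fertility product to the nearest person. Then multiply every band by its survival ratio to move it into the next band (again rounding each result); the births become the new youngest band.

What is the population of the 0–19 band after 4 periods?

After projecting period 1:
Births: 10050 * 0.257 = 2583  |  6050 * 0.201 = 1216 → total 3799
20–39: 5950 * 0.959 = 5706
40–59: 10050 * 0.922 = 9266
60+: 6050 * 0.937 + 9950 * 0.513 = 5669 + 5104 = 10773
Giving 3799 / 5706 / 9266 / 10773.
After projecting period 2:
Births: 5706 * 0.257 = 1466  |  9266 * 0.201 = 1862 → total 3328
20–39: 3799 * 0.959 = 3643
40–59: 5706 * 0.922 = 5261
60+: 9266 * 0.937 + 10773 * 0.513 = 8682 + 5527 = 14209
Giving 3328 / 3643 / 5261 / 14209.
After projecting period 3:
Births: 3643 * 0.257 = 936  |  5261 * 0.201 = 1057 → total 1993
20–39: 3328 * 0.959 = 3192
40–59: 3643 * 0.922 = 3359
60+: 5261 * 0.937 + 14209 * 0.513 = 4930 + 7289 = 12219
Giving 1993 / 3192 / 3359 / 12219.
After projecting period 4:
Births: 3192 * 0.257 = 820  |  3359 * 0.201 = 675 → total 1495
20–39: 1993 * 0.959 = 1911
40–59: 3192 * 0.922 = 2943
60+: 3359 * 0.937 + 12219 * 0.513 = 3147 + 6268 = 9415
Giving 1495 / 1911 / 2943 / 9415.

1495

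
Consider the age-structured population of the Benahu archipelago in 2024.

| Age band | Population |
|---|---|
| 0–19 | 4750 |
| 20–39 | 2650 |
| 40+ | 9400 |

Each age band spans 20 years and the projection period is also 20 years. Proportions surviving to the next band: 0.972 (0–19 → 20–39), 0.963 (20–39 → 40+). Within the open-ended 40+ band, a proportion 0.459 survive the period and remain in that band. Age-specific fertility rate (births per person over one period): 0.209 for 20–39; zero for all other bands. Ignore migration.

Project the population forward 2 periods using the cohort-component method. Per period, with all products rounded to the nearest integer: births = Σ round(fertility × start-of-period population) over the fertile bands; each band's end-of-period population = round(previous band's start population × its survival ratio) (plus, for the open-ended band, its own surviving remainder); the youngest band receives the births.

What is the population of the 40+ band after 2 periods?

(Bands numbered youngest = 1 to oldest = 3.)
After projecting period 1:
Births: 2650 * 0.209 = 554
Band 2: 4750 * 0.972 = 4617
Band 3: 2650 * 0.963 + 9400 * 0.459 = 2552 + 4315 = 6867
End of period: [554, 4617, 6867]
After projecting period 2:
Births: 4617 * 0.209 = 965
Band 2: 554 * 0.972 = 538
Band 3: 4617 * 0.963 + 6867 * 0.459 = 4446 + 3152 = 7598
End of period: [965, 538, 7598]

7598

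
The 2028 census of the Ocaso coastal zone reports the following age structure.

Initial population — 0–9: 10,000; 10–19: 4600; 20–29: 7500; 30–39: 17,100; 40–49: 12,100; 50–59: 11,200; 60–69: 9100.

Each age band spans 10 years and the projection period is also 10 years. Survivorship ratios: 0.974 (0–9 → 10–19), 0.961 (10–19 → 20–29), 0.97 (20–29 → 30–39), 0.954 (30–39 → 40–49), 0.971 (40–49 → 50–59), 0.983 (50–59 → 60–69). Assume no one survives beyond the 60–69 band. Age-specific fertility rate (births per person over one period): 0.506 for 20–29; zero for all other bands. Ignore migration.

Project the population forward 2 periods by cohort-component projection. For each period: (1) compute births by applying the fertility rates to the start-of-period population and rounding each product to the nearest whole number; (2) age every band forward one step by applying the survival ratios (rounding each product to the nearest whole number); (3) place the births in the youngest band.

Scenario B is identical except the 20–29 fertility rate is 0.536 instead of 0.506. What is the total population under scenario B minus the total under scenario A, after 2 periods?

352

Period 1:
Births: 7500 × 0.506 = 3795
10–19: 10000 × 0.974 = 9740
20–29: 4600 × 0.961 = 4421
30–39: 7500 × 0.97 = 7275
40–49: 17100 × 0.954 = 16313
50–59: 12100 × 0.971 = 11749
60–69: 11200 × 0.983 = 11010
Giving 3795 / 9740 / 4421 / 7275 / 16313 / 11749 / 11010.
Period 2:
Births: 4421 × 0.506 = 2237
10–19: 3795 × 0.974 = 3696
20–29: 9740 × 0.961 = 9360
30–39: 4421 × 0.97 = 4288
40–49: 7275 × 0.954 = 6940
50–59: 16313 × 0.971 = 15840
60–69: 11749 × 0.983 = 11549
Giving 2237 / 3696 / 9360 / 4288 / 6940 / 15840 / 11549.
Scenario A total after 2 periods: 53910
Scenario B projection —
Period 1:
Births: 7500 × 0.536 = 4020
10–19: 10000 × 0.974 = 9740
20–29: 4600 × 0.961 = 4421
30–39: 7500 × 0.97 = 7275
40–49: 17100 × 0.954 = 16313
50–59: 12100 × 0.971 = 11749
60–69: 11200 × 0.983 = 11010
Giving 4020 / 9740 / 4421 / 7275 / 16313 / 11749 / 11010.
Period 2:
Births: 4421 × 0.536 = 2370
10–19: 4020 × 0.974 = 3915
20–29: 9740 × 0.961 = 9360
30–39: 4421 × 0.97 = 4288
40–49: 7275 × 0.954 = 6940
50–59: 16313 × 0.971 = 15840
60–69: 11749 × 0.983 = 11549
Giving 2370 / 3915 / 9360 / 4288 / 6940 / 15840 / 11549.
Scenario B total after 2 periods: 54262
Difference B − A = 54262 − 53910 = 352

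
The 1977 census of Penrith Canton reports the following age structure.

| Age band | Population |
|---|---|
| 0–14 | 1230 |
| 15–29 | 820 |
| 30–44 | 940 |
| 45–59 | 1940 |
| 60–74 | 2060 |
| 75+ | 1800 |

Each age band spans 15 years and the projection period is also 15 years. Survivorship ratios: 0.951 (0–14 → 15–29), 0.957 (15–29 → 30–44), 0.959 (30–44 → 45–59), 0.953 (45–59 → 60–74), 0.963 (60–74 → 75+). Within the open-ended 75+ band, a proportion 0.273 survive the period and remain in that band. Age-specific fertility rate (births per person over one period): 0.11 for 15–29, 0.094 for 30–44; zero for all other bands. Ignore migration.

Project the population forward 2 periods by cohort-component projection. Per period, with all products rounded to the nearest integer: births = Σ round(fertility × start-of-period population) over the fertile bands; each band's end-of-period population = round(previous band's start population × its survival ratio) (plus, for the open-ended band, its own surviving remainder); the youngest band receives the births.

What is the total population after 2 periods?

5561

Let group 1 be 0–14 through group 6 = 75+.
After projecting period 1:
Births: 820 × 0.11 = 90, 940 × 0.094 = 88 ⇒ total 178
Group 2: 1230 × 0.951 = 1170
Group 3: 820 × 0.957 = 785
Group 4: 940 × 0.959 = 901
Group 5: 1940 × 0.953 = 1849
Group 6: 2060 × 0.963 + 1800 × 0.273 = 1984 + 491 = 2475
→ [178, 1170, 785, 901, 1849, 2475]
After projecting period 2:
Births: 1170 × 0.11 = 129, 785 × 0.094 = 74 ⇒ total 203
Group 2: 178 × 0.951 = 169
Group 3: 1170 × 0.957 = 1120
Group 4: 785 × 0.959 = 753
Group 5: 901 × 0.953 = 859
Group 6: 1849 × 0.963 + 2475 × 0.273 = 1781 + 676 = 2457
→ [203, 169, 1120, 753, 859, 2457]
Total after period 2: 203 + 169 + 1120 + 753 + 859 + 2457 = 5561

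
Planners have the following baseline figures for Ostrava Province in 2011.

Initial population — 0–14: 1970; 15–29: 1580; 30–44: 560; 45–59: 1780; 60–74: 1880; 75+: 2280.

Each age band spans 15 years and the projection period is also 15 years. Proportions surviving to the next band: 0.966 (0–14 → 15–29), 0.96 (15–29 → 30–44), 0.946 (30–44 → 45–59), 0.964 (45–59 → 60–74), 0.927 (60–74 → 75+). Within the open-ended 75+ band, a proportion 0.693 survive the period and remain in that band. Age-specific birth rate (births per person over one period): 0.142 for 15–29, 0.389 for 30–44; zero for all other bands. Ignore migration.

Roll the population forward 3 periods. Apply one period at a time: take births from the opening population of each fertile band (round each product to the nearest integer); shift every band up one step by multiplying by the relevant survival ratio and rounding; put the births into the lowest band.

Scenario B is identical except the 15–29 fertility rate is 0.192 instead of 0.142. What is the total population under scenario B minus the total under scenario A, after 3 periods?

201

Numbering the groups 1..6 from youngest to oldest:
[period 1]
Births: 1580 × 0.142 = 224 ; 560 × 0.389 = 218 → 442
Group 2: 1970 × 0.966 = 1903
Group 3: 1580 × 0.96 = 1517
Group 4: 560 × 0.946 = 530
Group 5: 1780 × 0.964 = 1716
Group 6: 1880 × 0.927 + 2280 × 0.693 = 1743 + 1580 = 3323
End of period: [442, 1903, 1517, 530, 1716, 3323]
[period 2]
Births: 1903 × 0.142 = 270 ; 1517 × 0.389 = 590 → 860
Group 2: 442 × 0.966 = 427
Group 3: 1903 × 0.96 = 1827
Group 4: 1517 × 0.946 = 1435
Group 5: 530 × 0.964 = 511
Group 6: 1716 × 0.927 + 3323 × 0.693 = 1591 + 2303 = 3894
End of period: [860, 427, 1827, 1435, 511, 3894]
[period 3]
Births: 427 × 0.142 = 61 ; 1827 × 0.389 = 711 → 772
Group 2: 860 × 0.966 = 831
Group 3: 427 × 0.96 = 410
Group 4: 1827 × 0.946 = 1728
Group 5: 1435 × 0.964 = 1383
Group 6: 511 × 0.927 + 3894 × 0.693 = 474 + 2699 = 3173
End of period: [772, 831, 410, 1728, 1383, 3173]
Scenario A total after 3 periods: 8297
Scenario B projection —
[period 1]
Births: 1580 × 0.192 = 303 ; 560 × 0.389 = 218 → 521
Group 2: 1970 × 0.966 = 1903
Group 3: 1580 × 0.96 = 1517
Group 4: 560 × 0.946 = 530
Group 5: 1780 × 0.964 = 1716
Group 6: 1880 × 0.927 + 2280 × 0.693 = 1743 + 1580 = 3323
End of period: [521, 1903, 1517, 530, 1716, 3323]
[period 2]
Births: 1903 × 0.192 = 365 ; 1517 × 0.389 = 590 → 955
Group 2: 521 × 0.966 = 503
Group 3: 1903 × 0.96 = 1827
Group 4: 1517 × 0.946 = 1435
Group 5: 530 × 0.964 = 511
Group 6: 1716 × 0.927 + 3323 × 0.693 = 1591 + 2303 = 3894
End of period: [955, 503, 1827, 1435, 511, 3894]
[period 3]
Births: 503 × 0.192 = 97 ; 1827 × 0.389 = 711 → 808
Group 2: 955 × 0.966 = 923
Group 3: 503 × 0.96 = 483
Group 4: 1827 × 0.946 = 1728
Group 5: 1435 × 0.964 = 1383
Group 6: 511 × 0.927 + 3894 × 0.693 = 474 + 2699 = 3173
End of period: [808, 923, 483, 1728, 1383, 3173]
Scenario B total after 3 periods: 8498
Difference B − A = 8498 − 8297 = 201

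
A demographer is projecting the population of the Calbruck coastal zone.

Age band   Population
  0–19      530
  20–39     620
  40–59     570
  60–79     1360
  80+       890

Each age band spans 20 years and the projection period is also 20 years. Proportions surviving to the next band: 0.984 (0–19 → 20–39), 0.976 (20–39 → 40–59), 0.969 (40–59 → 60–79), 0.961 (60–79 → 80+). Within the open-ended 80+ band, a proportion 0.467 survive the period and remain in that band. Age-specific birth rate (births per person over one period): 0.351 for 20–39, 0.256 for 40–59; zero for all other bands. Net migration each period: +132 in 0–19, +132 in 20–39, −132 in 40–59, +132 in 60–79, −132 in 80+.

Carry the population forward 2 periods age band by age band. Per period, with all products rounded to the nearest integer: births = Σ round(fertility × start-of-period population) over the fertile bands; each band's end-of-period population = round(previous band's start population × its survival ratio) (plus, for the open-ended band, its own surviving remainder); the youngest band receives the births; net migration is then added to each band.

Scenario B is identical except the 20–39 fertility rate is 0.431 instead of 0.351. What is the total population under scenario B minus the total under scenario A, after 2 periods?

100

Let group 1 be 0–19 through group 5 = 80+.
Period 1:
Births: 620 × 0.351 = 218, 570 × 0.256 = 146 → 364
Group 2: 530 × 0.984 = 522
Group 3: 620 × 0.976 = 605
Group 4: 570 × 0.969 = 552
Group 5: 1360 × 0.961 + 890 × 0.467 = 1307 + 416 = 1723
Net migration: Group 1 + 132 → 496; Group 2 + 132 → 654; Group 3 − 132 → 473; Group 4 + 132 → 684; Group 5 − 132 → 1591
→ [496, 654, 473, 684, 1591]
Period 2:
Births: 654 × 0.351 = 230, 473 × 0.256 = 121 → 351
Group 2: 496 × 0.984 = 488
Group 3: 654 × 0.976 = 638
Group 4: 473 × 0.969 = 458
Group 5: 684 × 0.961 + 1591 × 0.467 = 657 + 743 = 1400
Net migration: Group 1 + 132 → 483; Group 2 + 132 → 620; Group 3 − 132 → 506; Group 4 + 132 → 590; Group 5 − 132 → 1268
→ [483, 620, 506, 590, 1268]
Scenario A total after 2 periods: 3467
Scenario B projection —
Period 1:
Births: 620 × 0.431 = 267, 570 × 0.256 = 146 → 413
Group 2: 530 × 0.984 = 522
Group 3: 620 × 0.976 = 605
Group 4: 570 × 0.969 = 552
Group 5: 1360 × 0.961 + 890 × 0.467 = 1307 + 416 = 1723
Net migration: Group 1 + 132 → 545; Group 2 + 132 → 654; Group 3 − 132 → 473; Group 4 + 132 → 684; Group 5 − 132 → 1591
→ [545, 654, 473, 684, 1591]
Period 2:
Births: 654 × 0.431 = 282, 473 × 0.256 = 121 → 403
Group 2: 545 × 0.984 = 536
Group 3: 654 × 0.976 = 638
Group 4: 473 × 0.969 = 458
Group 5: 684 × 0.961 + 1591 × 0.467 = 657 + 743 = 1400
Net migration: Group 1 + 132 → 535; Group 2 + 132 → 668; Group 3 − 132 → 506; Group 4 + 132 → 590; Group 5 − 132 → 1268
→ [535, 668, 506, 590, 1268]
Scenario B total after 2 periods: 3567
Difference B − A = 3567 − 3467 = 100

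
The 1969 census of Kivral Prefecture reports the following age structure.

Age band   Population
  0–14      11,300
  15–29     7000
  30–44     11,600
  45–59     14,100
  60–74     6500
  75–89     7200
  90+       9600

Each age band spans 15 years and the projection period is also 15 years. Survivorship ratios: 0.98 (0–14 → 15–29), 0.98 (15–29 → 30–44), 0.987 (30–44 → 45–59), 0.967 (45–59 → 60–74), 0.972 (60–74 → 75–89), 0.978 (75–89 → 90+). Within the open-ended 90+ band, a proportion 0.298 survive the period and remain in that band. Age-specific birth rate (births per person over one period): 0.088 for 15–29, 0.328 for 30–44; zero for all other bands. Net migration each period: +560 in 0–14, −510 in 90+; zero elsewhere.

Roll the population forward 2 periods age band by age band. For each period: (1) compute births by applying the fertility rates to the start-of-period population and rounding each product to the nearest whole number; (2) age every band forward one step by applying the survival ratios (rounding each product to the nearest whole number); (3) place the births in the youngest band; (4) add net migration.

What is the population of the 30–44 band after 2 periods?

Call the groups 1 to 7, youngest first.
Period 1.
Births: 7000 * 0.088 = 616  |  11600 * 0.328 = 3805 → 4421
Group 2: 11300 * 0.98 = 11074
Group 3: 7000 * 0.98 = 6860
Group 4: 11600 * 0.987 = 11449
Group 5: 14100 * 0.967 = 13635
Group 6: 6500 * 0.972 = 6318
Group 7: 7200 * 0.978 + 9600 * 0.298 = 7042 + 2861 = 9903
Net migration: Group 1 + 560 → 4981; Group 7 − 510 → 9393
Giving 4981 / 11074 / 6860 / 11449 / 13635 / 6318 / 9393.
Period 2.
Births: 11074 * 0.088 = 975  |  6860 * 0.328 = 2250 → 3225
Group 2: 4981 * 0.98 = 4881
Group 3: 11074 * 0.98 = 10853
Group 4: 6860 * 0.987 = 6771
Group 5: 11449 * 0.967 = 11071
Group 6: 13635 * 0.972 = 13253
Group 7: 6318 * 0.978 + 9393 * 0.298 = 6179 + 2799 = 8978
Net migration: Group 1 + 560 → 3785; Group 7 − 510 → 8468
Giving 3785 / 4881 / 10853 / 6771 / 11071 / 13253 / 8468.

10853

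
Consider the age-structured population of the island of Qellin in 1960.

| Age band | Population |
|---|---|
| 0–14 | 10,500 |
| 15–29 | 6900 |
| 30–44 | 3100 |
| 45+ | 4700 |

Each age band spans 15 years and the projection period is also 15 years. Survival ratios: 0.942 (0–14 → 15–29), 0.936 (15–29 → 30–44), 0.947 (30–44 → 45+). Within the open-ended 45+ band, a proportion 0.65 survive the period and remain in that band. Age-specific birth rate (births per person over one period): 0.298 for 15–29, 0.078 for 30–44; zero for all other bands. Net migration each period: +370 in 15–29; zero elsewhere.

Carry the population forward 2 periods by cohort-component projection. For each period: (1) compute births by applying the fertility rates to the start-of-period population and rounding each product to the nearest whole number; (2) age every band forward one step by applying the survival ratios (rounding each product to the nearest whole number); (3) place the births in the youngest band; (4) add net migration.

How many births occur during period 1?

2298

(Groups numbered youngest = 1 to oldest = 4.)
After projecting period 1:
Births: 6900 * 0.298 = 2056, 3100 * 0.078 = 242 ⇒ total 2298
Group 2: 10500 * 0.942 = 9891
Group 3: 6900 * 0.936 = 6458
Group 4: 3100 * 0.947 + 4700 * 0.65 = 2936 + 3055 = 5991
Net migration: Group 2 + 370 → 10261
Population now: 0–14=2298, 15–29=10261, 30–44=6458, 45+=5991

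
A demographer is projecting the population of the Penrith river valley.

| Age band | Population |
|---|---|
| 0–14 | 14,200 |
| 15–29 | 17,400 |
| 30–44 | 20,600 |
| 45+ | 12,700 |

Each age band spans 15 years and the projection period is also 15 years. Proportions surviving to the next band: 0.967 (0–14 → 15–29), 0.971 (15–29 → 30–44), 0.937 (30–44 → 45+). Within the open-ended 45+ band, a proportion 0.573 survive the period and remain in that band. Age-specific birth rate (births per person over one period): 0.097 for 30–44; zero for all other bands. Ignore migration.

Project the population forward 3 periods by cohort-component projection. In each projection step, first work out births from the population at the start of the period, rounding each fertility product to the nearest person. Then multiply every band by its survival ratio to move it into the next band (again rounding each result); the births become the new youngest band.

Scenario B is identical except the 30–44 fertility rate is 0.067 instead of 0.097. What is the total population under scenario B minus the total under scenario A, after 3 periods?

After projecting period 1:
Births: 20600 × 0.097 = 1998
15–29: 14200 × 0.967 = 13731
30–44: 17400 × 0.971 = 16895
45+: 20600 × 0.937 + 12700 × 0.573 = 19302 + 7277 = 26579
Population now: 0–14=1998, 15–29=13731, 30–44=16895, 45+=26579
After projecting period 2:
Births: 16895 × 0.097 = 1639
15–29: 1998 × 0.967 = 1932
30–44: 13731 × 0.971 = 13333
45+: 16895 × 0.937 + 26579 × 0.573 = 15831 + 15230 = 31061
Population now: 0–14=1639, 15–29=1932, 30–44=13333, 45+=31061
After projecting period 3:
Births: 13333 × 0.097 = 1293
15–29: 1639 × 0.967 = 1585
30–44: 1932 × 0.971 = 1876
45+: 13333 × 0.937 + 31061 × 0.573 = 12493 + 17798 = 30291
Population now: 0–14=1293, 15–29=1585, 30–44=1876, 45+=30291
Scenario A total after 3 periods: 35045
Scenario B projection —
After projecting period 1:
Births: 20600 × 0.067 = 1380
15–29: 14200 × 0.967 = 13731
30–44: 17400 × 0.971 = 16895
45+: 20600 × 0.937 + 12700 × 0.573 = 19302 + 7277 = 26579
Population now: 0–14=1380, 15–29=13731, 30–44=16895, 45+=26579
After projecting period 2:
Births: 16895 × 0.067 = 1132
15–29: 1380 × 0.967 = 1334
30–44: 13731 × 0.971 = 13333
45+: 16895 × 0.937 + 26579 × 0.573 = 15831 + 15230 = 31061
Population now: 0–14=1132, 15–29=1334, 30–44=13333, 45+=31061
After projecting period 3:
Births: 13333 × 0.067 = 893
15–29: 1132 × 0.967 = 1095
30–44: 1334 × 0.971 = 1295
45+: 13333 × 0.937 + 31061 × 0.573 = 12493 + 17798 = 30291
Population now: 0–14=893, 15–29=1095, 30–44=1295, 45+=30291
Scenario B total after 3 periods: 33574
Difference B − A = 33574 − 35045 = -1471

-1471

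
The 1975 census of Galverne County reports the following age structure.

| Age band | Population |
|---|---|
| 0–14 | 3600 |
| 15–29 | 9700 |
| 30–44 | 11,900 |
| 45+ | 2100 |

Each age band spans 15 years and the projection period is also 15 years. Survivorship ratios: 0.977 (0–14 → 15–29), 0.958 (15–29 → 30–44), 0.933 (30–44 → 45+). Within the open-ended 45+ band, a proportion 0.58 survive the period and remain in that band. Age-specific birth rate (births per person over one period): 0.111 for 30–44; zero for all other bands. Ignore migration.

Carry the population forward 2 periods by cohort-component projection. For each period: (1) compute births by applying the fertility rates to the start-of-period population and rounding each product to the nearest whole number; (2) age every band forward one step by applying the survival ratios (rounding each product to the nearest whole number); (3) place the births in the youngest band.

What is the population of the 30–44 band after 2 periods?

3369

(Bands numbered youngest = 1 to oldest = 4.)
[period 1]
Births: 11900 × 0.111 = 1321
Band 2: 3600 × 0.977 = 3517
Band 3: 9700 × 0.958 = 9293
Band 4: 11900 × 0.933 + 2100 × 0.58 = 11103 + 1218 = 12321
→ [1321, 3517, 9293, 12321]
[period 2]
Births: 9293 × 0.111 = 1032
Band 2: 1321 × 0.977 = 1291
Band 3: 3517 × 0.958 = 3369
Band 4: 9293 × 0.933 + 12321 × 0.58 = 8670 + 7146 = 15816
→ [1032, 1291, 3369, 15816]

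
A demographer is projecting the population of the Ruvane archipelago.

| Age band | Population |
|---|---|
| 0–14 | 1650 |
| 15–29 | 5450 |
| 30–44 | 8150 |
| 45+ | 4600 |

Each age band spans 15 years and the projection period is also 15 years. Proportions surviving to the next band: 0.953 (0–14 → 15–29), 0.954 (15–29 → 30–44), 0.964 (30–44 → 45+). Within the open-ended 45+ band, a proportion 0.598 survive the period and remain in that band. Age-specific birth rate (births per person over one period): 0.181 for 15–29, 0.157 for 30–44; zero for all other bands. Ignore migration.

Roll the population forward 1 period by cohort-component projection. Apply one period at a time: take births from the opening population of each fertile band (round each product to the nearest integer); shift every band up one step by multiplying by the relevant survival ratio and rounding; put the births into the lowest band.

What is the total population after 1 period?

19645

Period 1.
Births: 5450 * 0.181 = 986, 8150 * 0.157 = 1280 — total 2266
15–29: 1650 * 0.953 = 1572
30–44: 5450 * 0.954 = 5199
45+: 8150 * 0.964 + 4600 * 0.598 = 7857 + 2751 = 10608
End of period: [2266, 1572, 5199, 10608]
Total after period 1: 2266 + 1572 + 5199 + 10608 = 19645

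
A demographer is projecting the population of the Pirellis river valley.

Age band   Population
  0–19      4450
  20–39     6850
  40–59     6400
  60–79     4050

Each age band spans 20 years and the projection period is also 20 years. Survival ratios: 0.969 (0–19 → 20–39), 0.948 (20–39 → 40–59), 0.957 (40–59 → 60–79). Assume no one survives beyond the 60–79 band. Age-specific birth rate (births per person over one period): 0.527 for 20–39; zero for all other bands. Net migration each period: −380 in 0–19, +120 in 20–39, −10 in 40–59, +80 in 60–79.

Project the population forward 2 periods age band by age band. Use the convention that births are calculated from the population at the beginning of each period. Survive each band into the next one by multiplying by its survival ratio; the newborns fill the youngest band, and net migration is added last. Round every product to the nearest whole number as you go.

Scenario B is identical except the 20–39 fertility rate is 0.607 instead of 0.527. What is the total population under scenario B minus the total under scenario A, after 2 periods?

885

Numbering the bands 1..4 from youngest to oldest:
Period 1.
Births: 6850 × 0.527 = 3610
Band 2: 4450 × 0.969 = 4312
Band 3: 6850 × 0.948 = 6494
Band 4: 6400 × 0.957 = 6125
Net migration: Band 1 − 380 → 3230; Band 2 + 120 → 4432; Band 3 − 10 → 6484; Band 4 + 80 → 6205
End of period: [3230, 4432, 6484, 6205]
Period 2.
Births: 4432 × 0.527 = 2336
Band 2: 3230 × 0.969 = 3130
Band 3: 4432 × 0.948 = 4202
Band 4: 6484 × 0.957 = 6205
Net migration: Band 1 − 380 → 1956; Band 2 + 120 → 3250; Band 3 − 10 → 4192; Band 4 + 80 → 6285
End of period: [1956, 3250, 4192, 6285]
Scenario A total after 2 periods: 15683
Scenario B projection —
Period 1.
Births: 6850 × 0.607 = 4158
Band 2: 4450 × 0.969 = 4312
Band 3: 6850 × 0.948 = 6494
Band 4: 6400 × 0.957 = 6125
Net migration: Band 1 − 380 → 3778; Band 2 + 120 → 4432; Band 3 − 10 → 6484; Band 4 + 80 → 6205
End of period: [3778, 4432, 6484, 6205]
Period 2.
Births: 4432 × 0.607 = 2690
Band 2: 3778 × 0.969 = 3661
Band 3: 4432 × 0.948 = 4202
Band 4: 6484 × 0.957 = 6205
Net migration: Band 1 − 380 → 2310; Band 2 + 120 → 3781; Band 3 − 10 → 4192; Band 4 + 80 → 6285
End of period: [2310, 3781, 4192, 6285]
Scenario B total after 2 periods: 16568
Difference B − A = 16568 − 15683 = 885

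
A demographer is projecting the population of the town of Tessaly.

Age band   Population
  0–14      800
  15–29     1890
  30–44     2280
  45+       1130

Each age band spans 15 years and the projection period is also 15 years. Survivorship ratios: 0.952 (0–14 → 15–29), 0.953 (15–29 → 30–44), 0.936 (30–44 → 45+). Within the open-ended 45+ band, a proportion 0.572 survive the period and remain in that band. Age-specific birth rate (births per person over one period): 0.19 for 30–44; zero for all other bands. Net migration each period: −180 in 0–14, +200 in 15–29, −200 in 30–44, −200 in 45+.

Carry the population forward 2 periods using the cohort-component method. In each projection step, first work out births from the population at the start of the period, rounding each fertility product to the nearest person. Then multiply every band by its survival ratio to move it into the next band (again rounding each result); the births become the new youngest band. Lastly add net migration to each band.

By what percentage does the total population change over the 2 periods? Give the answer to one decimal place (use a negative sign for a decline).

[period 1]
Births: 2280 × 0.19 = 433
15–29: 800 × 0.952 = 762
30–44: 1890 × 0.953 = 1801
45+: 2280 × 0.936 + 1130 × 0.572 = 2134 + 646 = 2780
Net migration: 0–14 − 180 → 253; 15–29 + 200 → 962; 30–44 − 200 → 1601; 45+ − 200 → 2580
Giving 253 / 962 / 1601 / 2580.
[period 2]
Births: 1601 × 0.19 = 304
15–29: 253 × 0.952 = 241
30–44: 962 × 0.953 = 917
45+: 1601 × 0.936 + 2580 × 0.572 = 1499 + 1476 = 2975
Net migration: 0–14 − 180 → 124; 15–29 + 200 → 441; 30–44 − 200 → 717; 45+ − 200 → 2775
Giving 124 / 441 / 717 / 2775.
Total: 6100 → 4057; change = -2043; percentage change = -33.5%

-33.5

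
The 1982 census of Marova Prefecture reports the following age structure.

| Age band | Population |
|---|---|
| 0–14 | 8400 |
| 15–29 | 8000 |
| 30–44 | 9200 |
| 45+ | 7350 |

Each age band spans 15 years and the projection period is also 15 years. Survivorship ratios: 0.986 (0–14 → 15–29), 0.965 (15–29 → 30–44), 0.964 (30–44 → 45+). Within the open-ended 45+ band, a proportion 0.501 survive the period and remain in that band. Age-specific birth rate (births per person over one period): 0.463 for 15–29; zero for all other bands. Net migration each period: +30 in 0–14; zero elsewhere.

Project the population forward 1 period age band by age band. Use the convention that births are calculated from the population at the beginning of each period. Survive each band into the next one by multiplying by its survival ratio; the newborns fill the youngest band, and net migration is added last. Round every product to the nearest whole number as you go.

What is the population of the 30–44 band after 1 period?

7720

— Period 1 —
Births: 8000 * 0.463 = 3704
15–29: 8400 * 0.986 = 8282
30–44: 8000 * 0.965 = 7720
45+: 9200 * 0.964 + 7350 * 0.501 = 8869 + 3682 = 12551
Net migration: 0–14 + 30 → 3734
Giving 3734 / 8282 / 7720 / 12551.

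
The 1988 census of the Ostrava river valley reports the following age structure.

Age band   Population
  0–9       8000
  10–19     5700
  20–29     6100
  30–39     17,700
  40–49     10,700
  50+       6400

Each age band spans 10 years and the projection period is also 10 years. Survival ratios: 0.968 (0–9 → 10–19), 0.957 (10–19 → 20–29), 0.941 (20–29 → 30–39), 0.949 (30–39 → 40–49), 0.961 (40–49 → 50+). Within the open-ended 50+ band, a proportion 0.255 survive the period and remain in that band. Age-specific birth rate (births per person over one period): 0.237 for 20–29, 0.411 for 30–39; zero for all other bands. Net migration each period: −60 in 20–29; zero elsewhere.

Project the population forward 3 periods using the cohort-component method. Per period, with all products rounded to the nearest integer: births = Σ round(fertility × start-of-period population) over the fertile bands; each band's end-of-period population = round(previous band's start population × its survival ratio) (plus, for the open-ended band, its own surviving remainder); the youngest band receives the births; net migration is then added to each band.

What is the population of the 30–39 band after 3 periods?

6917

[period 1]
Births: 6100 * 0.237 = 1446, 17700 * 0.411 = 7275 → 8721
10–19: 8000 * 0.968 = 7744
20–29: 5700 * 0.957 = 5455
30–39: 6100 * 0.941 = 5740
40–49: 17700 * 0.949 = 16797
50+: 10700 * 0.961 + 6400 * 0.255 = 10283 + 1632 = 11915
Net migration: 20–29 − 60 → 5395
Giving 8721 / 7744 / 5395 / 5740 / 16797 / 11915.
[period 2]
Births: 5395 * 0.237 = 1279, 5740 * 0.411 = 2359 → 3638
10–19: 8721 * 0.968 = 8442
20–29: 7744 * 0.957 = 7411
30–39: 5395 * 0.941 = 5077
40–49: 5740 * 0.949 = 5447
50+: 16797 * 0.961 + 11915 * 0.255 = 16142 + 3038 = 19180
Net migration: 20–29 − 60 → 7351
Giving 3638 / 8442 / 7351 / 5077 / 5447 / 19180.
[period 3]
Births: 7351 * 0.237 = 1742, 5077 * 0.411 = 2087 → 3829
10–19: 3638 * 0.968 = 3522
20–29: 8442 * 0.957 = 8079
30–39: 7351 * 0.941 = 6917
40–49: 5077 * 0.949 = 4818
50+: 5447 * 0.961 + 19180 * 0.255 = 5235 + 4891 = 10126
Net migration: 20–29 − 60 → 8019
Giving 3829 / 3522 / 8019 / 6917 / 4818 / 10126.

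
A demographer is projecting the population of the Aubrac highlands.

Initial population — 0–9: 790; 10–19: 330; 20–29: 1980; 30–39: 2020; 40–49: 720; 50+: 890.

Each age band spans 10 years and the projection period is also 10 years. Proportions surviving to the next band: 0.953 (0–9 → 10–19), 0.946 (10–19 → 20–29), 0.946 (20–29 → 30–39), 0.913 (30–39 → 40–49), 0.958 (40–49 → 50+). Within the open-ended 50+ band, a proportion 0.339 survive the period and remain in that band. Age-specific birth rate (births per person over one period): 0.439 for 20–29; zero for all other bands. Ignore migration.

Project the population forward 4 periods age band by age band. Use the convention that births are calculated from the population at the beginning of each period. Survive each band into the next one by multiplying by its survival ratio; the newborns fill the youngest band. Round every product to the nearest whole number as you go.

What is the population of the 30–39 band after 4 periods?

Period 1:
Births: 1980 * 0.439 = 869
10–19: 790 * 0.953 = 753
20–29: 330 * 0.946 = 312
30–39: 1980 * 0.946 = 1873
40–49: 2020 * 0.913 = 1844
50+: 720 * 0.958 + 890 * 0.339 = 690 + 302 = 992
End of period: [869, 753, 312, 1873, 1844, 992]
Period 2:
Births: 312 * 0.439 = 137
10–19: 869 * 0.953 = 828
20–29: 753 * 0.946 = 712
30–39: 312 * 0.946 = 295
40–49: 1873 * 0.913 = 1710
50+: 1844 * 0.958 + 992 * 0.339 = 1767 + 336 = 2103
End of period: [137, 828, 712, 295, 1710, 2103]
Period 3:
Births: 712 * 0.439 = 313
10–19: 137 * 0.953 = 131
20–29: 828 * 0.946 = 783
30–39: 712 * 0.946 = 674
40–49: 295 * 0.913 = 269
50+: 1710 * 0.958 + 2103 * 0.339 = 1638 + 713 = 2351
End of period: [313, 131, 783, 674, 269, 2351]
Period 4:
Births: 783 * 0.439 = 344
10–19: 313 * 0.953 = 298
20–29: 131 * 0.946 = 124
30–39: 783 * 0.946 = 741
40–49: 674 * 0.913 = 615
50+: 269 * 0.958 + 2351 * 0.339 = 258 + 797 = 1055
End of period: [344, 298, 124, 741, 615, 1055]

741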